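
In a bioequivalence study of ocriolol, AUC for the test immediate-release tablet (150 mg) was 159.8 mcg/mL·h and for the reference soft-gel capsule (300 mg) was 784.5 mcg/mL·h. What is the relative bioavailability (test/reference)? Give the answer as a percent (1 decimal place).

F_rel = 40.7%

F_rel = (AUC_test/D_test) / (AUC_ref/D_ref)
      = (159.8/150) / (784.5/300)
      = 1.06533 / 2.615 = 0.4074 = 40.74%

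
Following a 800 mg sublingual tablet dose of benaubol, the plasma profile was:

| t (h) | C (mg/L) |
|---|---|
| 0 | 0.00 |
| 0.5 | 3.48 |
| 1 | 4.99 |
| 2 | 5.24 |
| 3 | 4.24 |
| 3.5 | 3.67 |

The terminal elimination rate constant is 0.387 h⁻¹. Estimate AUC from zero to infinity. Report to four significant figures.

Trapezoidal AUC_0→3.5:
  [0→0.5]: (0.00+3.48)/2 × 0.5 = 0.87
  [0.5→1]: (3.48+4.99)/2 × 0.5 = 2.1175
  [1→2]: (4.99+5.24)/2 × 1 = 5.115
  [2→3]: (5.24+4.24)/2 × 1 = 4.74
  [3→3.5]: (4.24+3.67)/2 × 0.5 = 1.9775
  Sum = 14.82 mg/L·h
Extrapolated tail: C_last / k_e = 3.67 / 0.387 = 9.483
AUC_0→∞ = 14.82 + 9.483 = 24.303 mg/L·h

AUC = 24.30 mg/L·h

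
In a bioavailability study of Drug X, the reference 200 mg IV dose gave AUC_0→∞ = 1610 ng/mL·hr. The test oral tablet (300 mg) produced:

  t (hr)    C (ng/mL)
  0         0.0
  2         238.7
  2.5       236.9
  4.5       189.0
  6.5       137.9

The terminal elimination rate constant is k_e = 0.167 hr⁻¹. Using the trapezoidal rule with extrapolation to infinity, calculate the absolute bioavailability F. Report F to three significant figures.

F = 0.802

Trapezoidal AUC_0→6.5 (oral tablet):
  [0→2]: (0.0+238.7)/2 × 2 = 238.7
  [2→2.5]: (238.7+236.9)/2 × 0.5 = 118.9
  [2.5→4.5]: (236.9+189.0)/2 × 2 = 425.9
  [4.5→6.5]: (189.0+137.9)/2 × 2 = 326.9
  Sum = 1110.4 ng/mL·hr
Tail: C_last/k_e = 137.9/0.167 = 825.749
AUC_0→∞ (oral tablet) = 1110.4 + 825.749 = 1936.149 ng/mL·hr
F = (AUC_ev/D_ev)/(AUC_iv/D_iv) = (1936.149/300)/(1610/200) = 6.45383/8.05 = 0.8017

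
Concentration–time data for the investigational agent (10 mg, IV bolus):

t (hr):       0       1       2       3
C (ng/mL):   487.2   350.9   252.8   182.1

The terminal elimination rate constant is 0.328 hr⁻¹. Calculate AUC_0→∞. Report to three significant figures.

Trapezoidal AUC_0→3:
  [0→1]: (487.2+350.9)/2 × 1 = 419.05
  [1→2]: (350.9+252.8)/2 × 1 = 301.85
  [2→3]: (252.8+182.1)/2 × 1 = 217.45
  Sum = 938.35 ng/mL·hr
Extrapolated tail: C_last / k_e = 182.1 / 0.328 = 555.183
AUC_0→∞ = 938.35 + 555.183 = 1493.533 ng/mL·hr

AUC = 1490 ng/mL·hr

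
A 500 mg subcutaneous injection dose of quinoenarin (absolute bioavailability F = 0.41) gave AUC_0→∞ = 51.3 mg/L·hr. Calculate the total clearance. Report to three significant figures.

CL = 4.00 L/hr

CL = F × Dose / AUC_0→∞
   = 0.41 × 500 / 51.3 = 3.9961 L/hr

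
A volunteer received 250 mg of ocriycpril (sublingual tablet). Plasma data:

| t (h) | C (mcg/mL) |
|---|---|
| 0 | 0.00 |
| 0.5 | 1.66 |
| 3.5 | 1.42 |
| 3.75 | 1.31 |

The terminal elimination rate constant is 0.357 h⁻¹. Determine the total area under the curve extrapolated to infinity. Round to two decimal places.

AUC = 9.05 mcg/mL·h

Trapezoidal AUC_0→3.75:
  [0→0.5]: (0.00+1.66)/2 × 0.5 = 0.415
  [0.5→3.5]: (1.66+1.42)/2 × 3 = 4.62
  [3.5→3.75]: (1.42+1.31)/2 × 0.25 = 0.34125
  Sum = 5.37625 mcg/mL·h
Extrapolated tail: C_last / k_e = 1.31 / 0.357 = 3.669
AUC_0→∞ = 5.37625 + 3.669 = 9.04525 mcg/mL·h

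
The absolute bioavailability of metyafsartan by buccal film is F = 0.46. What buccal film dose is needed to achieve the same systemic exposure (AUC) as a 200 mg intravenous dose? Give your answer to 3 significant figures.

D_buccal = 435 mg

For equal systemic exposure: F × D_ev = D_iv
D_ev = D_iv / F = 200 / 0.46 = 434.783 mg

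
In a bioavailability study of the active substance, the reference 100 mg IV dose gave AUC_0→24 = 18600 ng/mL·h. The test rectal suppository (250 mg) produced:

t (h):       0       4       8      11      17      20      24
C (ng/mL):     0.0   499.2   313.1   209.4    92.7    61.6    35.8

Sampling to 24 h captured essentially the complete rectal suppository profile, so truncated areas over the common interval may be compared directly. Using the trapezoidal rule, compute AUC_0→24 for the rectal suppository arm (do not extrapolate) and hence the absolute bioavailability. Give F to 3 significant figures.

Trapezoidal AUC_0→24 (rectal suppository):
  [0→4]: (0.0+499.2)/2 × 4 = 998.4
  [4→8]: (499.2+313.1)/2 × 4 = 1624.6
  [8→11]: (313.1+209.4)/2 × 3 = 783.75
  [11→17]: (209.4+92.7)/2 × 6 = 906.3
  [17→20]: (92.7+61.6)/2 × 3 = 231.45
  [20→24]: (61.6+35.8)/2 × 4 = 194.8
  Sum = 4739.3 ng/mL·h
F = (AUC_ev/D_ev)/(AUC_iv/D_iv) = (4739.3/250)/(18600/100) = 18.9572/186 = 0.1019

F = 0.102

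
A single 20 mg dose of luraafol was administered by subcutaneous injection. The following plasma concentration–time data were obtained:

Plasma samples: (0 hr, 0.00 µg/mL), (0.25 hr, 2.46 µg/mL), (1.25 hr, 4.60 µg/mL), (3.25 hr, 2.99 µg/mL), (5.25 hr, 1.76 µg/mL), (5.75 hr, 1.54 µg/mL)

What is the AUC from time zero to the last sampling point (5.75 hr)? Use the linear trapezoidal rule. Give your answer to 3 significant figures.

AUC = 17.0 µg/mL·hr

Trapezoidal AUC_0→5.75:
  [0→0.25]: (0.00+2.46)/2 × 0.25 = 0.3075
  [0.25→1.25]: (2.46+4.60)/2 × 1 = 3.53
  [1.25→3.25]: (4.60+2.99)/2 × 2 = 7.59
  [3.25→5.25]: (2.99+1.76)/2 × 2 = 4.75
  [5.25→5.75]: (1.76+1.54)/2 × 0.5 = 0.825
  Sum = 17.0025 µg/mL·hr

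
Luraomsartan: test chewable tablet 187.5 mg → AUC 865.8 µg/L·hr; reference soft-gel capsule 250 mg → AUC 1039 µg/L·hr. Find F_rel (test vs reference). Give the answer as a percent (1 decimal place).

F_rel = (AUC_test/D_test) / (AUC_ref/D_ref)
      = (865.8/187.5) / (1039/250)
      = 4.6176 / 4.156 = 1.1111 = 111.11%

F_rel = 111.1%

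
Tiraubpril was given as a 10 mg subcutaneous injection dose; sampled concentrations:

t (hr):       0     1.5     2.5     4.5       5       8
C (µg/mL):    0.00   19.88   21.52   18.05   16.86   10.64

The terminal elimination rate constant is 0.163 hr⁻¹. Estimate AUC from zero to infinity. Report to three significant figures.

AUC = 190 µg/mL·hr

Trapezoidal AUC_0→8:
  [0→1.5]: (0.00+19.88)/2 × 1.5 = 14.91
  [1.5→2.5]: (19.88+21.52)/2 × 1 = 20.7
  [2.5→4.5]: (21.52+18.05)/2 × 2 = 39.57
  [4.5→5]: (18.05+16.86)/2 × 0.5 = 8.7275
  [5→8]: (16.86+10.64)/2 × 3 = 41.25
  Sum = 125.1575 µg/mL·hr
Extrapolated tail: C_last / k_e = 10.64 / 0.163 = 65.276
AUC_0→∞ = 125.1575 + 65.276 = 190.4335 µg/mL·hr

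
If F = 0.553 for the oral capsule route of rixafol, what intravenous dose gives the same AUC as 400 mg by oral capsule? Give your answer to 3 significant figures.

Systemic exposure from an extravascular dose = F × D_ev, so the equivalent IV dose is F × D_ev.
D_iv = F × D_ev = 0.553 × 400 = 221.2 mg

D_iv = 221 mg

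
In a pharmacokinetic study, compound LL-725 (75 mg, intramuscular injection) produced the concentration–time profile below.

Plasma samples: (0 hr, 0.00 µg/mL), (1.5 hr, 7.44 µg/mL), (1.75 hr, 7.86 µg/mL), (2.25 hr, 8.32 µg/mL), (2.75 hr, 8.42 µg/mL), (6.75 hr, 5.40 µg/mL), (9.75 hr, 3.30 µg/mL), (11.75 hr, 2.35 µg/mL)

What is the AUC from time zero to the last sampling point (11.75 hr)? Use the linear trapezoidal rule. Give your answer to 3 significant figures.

Trapezoidal AUC_0→11.75:
  [0→1.5]: (0.00+7.44)/2 × 1.5 = 5.58
  [1.5→1.75]: (7.44+7.86)/2 × 0.25 = 1.9125
  [1.75→2.25]: (7.86+8.32)/2 × 0.5 = 4.045
  [2.25→2.75]: (8.32+8.42)/2 × 0.5 = 4.185
  [2.75→6.75]: (8.42+5.40)/2 × 4 = 27.64
  [6.75→9.75]: (5.40+3.30)/2 × 3 = 13.05
  [9.75→11.75]: (3.30+2.35)/2 × 2 = 5.65
  Sum = 62.0625 µg/mL·hr

AUC = 62.1 µg/mL·hr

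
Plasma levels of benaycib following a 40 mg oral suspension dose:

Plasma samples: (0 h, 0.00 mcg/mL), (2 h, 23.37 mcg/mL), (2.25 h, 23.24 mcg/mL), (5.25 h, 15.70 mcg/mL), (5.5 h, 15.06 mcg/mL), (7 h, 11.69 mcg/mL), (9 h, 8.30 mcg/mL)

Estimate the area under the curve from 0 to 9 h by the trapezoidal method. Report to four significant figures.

AUC = 131.5 mcg/mL·h

Trapezoidal AUC_0→9:
  [0→2]: (0.00+23.37)/2 × 2 = 23.37
  [2→2.25]: (23.37+23.24)/2 × 0.25 = 5.82625
  [2.25→5.25]: (23.24+15.70)/2 × 3 = 58.41
  [5.25→5.5]: (15.70+15.06)/2 × 0.25 = 3.845
  [5.5→7]: (15.06+11.69)/2 × 1.5 = 20.0625
  [7→9]: (11.69+8.30)/2 × 2 = 19.99
  Sum = 131.50375 mcg/mL·h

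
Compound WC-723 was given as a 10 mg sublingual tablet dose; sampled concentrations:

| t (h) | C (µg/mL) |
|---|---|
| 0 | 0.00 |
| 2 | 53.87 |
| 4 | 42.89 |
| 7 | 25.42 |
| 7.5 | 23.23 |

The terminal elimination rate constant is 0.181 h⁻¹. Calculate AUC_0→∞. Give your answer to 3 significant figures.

AUC = 394 µg/mL·h

Trapezoidal AUC_0→7.5:
  [0→2]: (0.00+53.87)/2 × 2 = 53.87
  [2→4]: (53.87+42.89)/2 × 2 = 96.76
  [4→7]: (42.89+25.42)/2 × 3 = 102.465
  [7→7.5]: (25.42+23.23)/2 × 0.5 = 12.1625
  Sum = 265.2575 µg/mL·h
Extrapolated tail: C_last / k_e = 23.23 / 0.181 = 128.343
AUC_0→∞ = 265.2575 + 128.343 = 393.6005 µg/mL·h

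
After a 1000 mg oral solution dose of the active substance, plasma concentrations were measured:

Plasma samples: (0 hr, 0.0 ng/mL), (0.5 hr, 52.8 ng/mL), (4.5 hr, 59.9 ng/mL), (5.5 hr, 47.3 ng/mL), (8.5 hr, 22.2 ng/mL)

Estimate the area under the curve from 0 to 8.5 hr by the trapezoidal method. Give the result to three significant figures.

AUC = 396 ng/mL·hr

Trapezoidal AUC_0→8.5:
  [0→0.5]: (0.0+52.8)/2 × 0.5 = 13.2
  [0.5→4.5]: (52.8+59.9)/2 × 4 = 225.4
  [4.5→5.5]: (59.9+47.3)/2 × 1 = 53.6
  [5.5→8.5]: (47.3+22.2)/2 × 3 = 104.25
  Sum = 396.45 ng/mL·hr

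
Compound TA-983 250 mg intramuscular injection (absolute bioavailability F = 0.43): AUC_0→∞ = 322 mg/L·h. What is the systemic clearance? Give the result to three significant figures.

CL = 0.334 L/h

CL = F × Dose / AUC_0→∞
   = 0.43 × 250 / 322 = 0.333851 L/h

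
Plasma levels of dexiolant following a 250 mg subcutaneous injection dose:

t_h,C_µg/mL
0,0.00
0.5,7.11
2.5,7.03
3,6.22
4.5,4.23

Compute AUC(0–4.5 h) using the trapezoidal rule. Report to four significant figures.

Trapezoidal AUC_0→4.5:
  [0→0.5]: (0.00+7.11)/2 × 0.5 = 1.7775
  [0.5→2.5]: (7.11+7.03)/2 × 2 = 14.14
  [2.5→3]: (7.03+6.22)/2 × 0.5 = 3.3125
  [3→4.5]: (6.22+4.23)/2 × 1.5 = 7.8375
  Sum = 27.0675 µg/mL·h

AUC = 27.07 µg/mL·h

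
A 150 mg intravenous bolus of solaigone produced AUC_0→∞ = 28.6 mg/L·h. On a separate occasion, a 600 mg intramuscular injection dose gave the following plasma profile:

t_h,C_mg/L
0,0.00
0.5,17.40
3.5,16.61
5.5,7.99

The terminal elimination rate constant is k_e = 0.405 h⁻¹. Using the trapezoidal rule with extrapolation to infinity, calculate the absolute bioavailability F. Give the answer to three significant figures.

Trapezoidal AUC_0→5.5 (intramuscular injection):
  [0→0.5]: (0.00+17.40)/2 × 0.5 = 4.35
  [0.5→3.5]: (17.40+16.61)/2 × 3 = 51.015
  [3.5→5.5]: (16.61+7.99)/2 × 2 = 24.6
  Sum = 79.965 mg/L·h
Tail: C_last/k_e = 7.99/0.405 = 19.728
AUC_0→∞ (intramuscular injection) = 79.965 + 19.728 = 99.693 mg/L·h
F = (AUC_ev/D_ev)/(AUC_iv/D_iv) = (99.693/600)/(28.6/150) = 0.166155/0.190667 = 0.8714

F = 0.871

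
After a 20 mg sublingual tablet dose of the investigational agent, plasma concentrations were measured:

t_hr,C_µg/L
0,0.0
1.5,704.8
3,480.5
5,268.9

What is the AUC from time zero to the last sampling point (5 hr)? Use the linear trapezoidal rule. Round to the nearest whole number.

Trapezoidal AUC_0→5:
  [0→1.5]: (0.0+704.8)/2 × 1.5 = 528.6
  [1.5→3]: (704.8+480.5)/2 × 1.5 = 888.975
  [3→5]: (480.5+268.9)/2 × 2 = 749.4
  Sum = 2166.975 µg/L·hr

AUC = 2167 µg/L·hr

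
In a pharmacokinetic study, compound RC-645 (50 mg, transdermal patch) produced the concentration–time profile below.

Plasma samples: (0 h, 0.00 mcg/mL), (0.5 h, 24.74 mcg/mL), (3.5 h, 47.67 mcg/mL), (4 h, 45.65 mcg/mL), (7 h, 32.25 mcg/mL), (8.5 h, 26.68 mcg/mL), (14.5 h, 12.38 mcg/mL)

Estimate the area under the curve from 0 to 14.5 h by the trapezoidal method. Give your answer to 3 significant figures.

AUC = 416 mcg/mL·h

Trapezoidal AUC_0→14.5:
  [0→0.5]: (0.00+24.74)/2 × 0.5 = 6.185
  [0.5→3.5]: (24.74+47.67)/2 × 3 = 108.615
  [3.5→4]: (47.67+45.65)/2 × 0.5 = 23.33
  [4→7]: (45.65+32.25)/2 × 3 = 116.85
  [7→8.5]: (32.25+26.68)/2 × 1.5 = 44.1975
  [8.5→14.5]: (26.68+12.38)/2 × 6 = 117.18
  Sum = 416.3575 mcg/mL·h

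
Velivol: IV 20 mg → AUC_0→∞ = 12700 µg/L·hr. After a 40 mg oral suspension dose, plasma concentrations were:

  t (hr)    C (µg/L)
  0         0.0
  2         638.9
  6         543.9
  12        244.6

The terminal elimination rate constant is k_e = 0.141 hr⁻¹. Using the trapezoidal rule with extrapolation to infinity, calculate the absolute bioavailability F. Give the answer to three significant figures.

Trapezoidal AUC_0→12 (oral suspension):
  [0→2]: (0.0+638.9)/2 × 2 = 638.9
  [2→6]: (638.9+543.9)/2 × 4 = 2365.6
  [6→12]: (543.9+244.6)/2 × 6 = 2365.5
  Sum = 5370.0 µg/L·hr
Tail: C_last/k_e = 244.6/0.141 = 1734.752
AUC_0→∞ (oral suspension) = 5370.0 + 1734.752 = 7104.752 µg/L·hr
F = (AUC_ev/D_ev)/(AUC_iv/D_iv) = (7104.752/40)/(12700/20) = 177.6188/635 = 0.2797

F = 0.280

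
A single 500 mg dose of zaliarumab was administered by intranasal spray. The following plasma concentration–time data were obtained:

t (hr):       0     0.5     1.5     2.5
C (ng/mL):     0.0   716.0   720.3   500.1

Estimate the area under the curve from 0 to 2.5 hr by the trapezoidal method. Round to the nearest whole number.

Trapezoidal AUC_0→2.5:
  [0→0.5]: (0.0+716.0)/2 × 0.5 = 179.0
  [0.5→1.5]: (716.0+720.3)/2 × 1 = 718.15
  [1.5→2.5]: (720.3+500.1)/2 × 1 = 610.2
  Sum = 1507.35 ng/mL·hr

AUC = 1507 ng/mL·hr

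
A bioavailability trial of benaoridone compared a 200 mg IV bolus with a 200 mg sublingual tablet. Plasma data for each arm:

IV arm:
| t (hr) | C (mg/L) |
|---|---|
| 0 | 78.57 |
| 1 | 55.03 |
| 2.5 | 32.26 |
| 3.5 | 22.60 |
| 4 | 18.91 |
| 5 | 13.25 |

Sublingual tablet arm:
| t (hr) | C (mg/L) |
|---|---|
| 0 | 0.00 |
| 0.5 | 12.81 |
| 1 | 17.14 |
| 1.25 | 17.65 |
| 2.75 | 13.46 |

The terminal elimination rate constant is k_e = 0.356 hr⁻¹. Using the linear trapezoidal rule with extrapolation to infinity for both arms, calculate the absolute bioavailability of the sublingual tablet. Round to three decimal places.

F = 0.341

Trapezoidal AUC_0→5 (IV):
  [0→1]: (78.57+55.03)/2 × 1 = 66.8
  [1→2.5]: (55.03+32.26)/2 × 1.5 = 65.4675
  [2.5→3.5]: (32.26+22.60)/2 × 1 = 27.43
  [3.5→4]: (22.60+18.91)/2 × 0.5 = 10.3775
  [4→5]: (18.91+13.25)/2 × 1 = 16.08
  Sum = 186.155 mg/L·hr
IV tail: 13.25/0.356 = 37.219; AUC_iv,0→∞ = 186.155 + 37.219 = 223.374 mg/L·hr
Trapezoidal AUC_0→2.75 (sublingual tablet):
  [0→0.5]: (0.00+12.81)/2 × 0.5 = 3.2025
  [0.5→1]: (12.81+17.14)/2 × 0.5 = 7.4875
  [1→1.25]: (17.14+17.65)/2 × 0.25 = 4.34875
  [1.25→2.75]: (17.65+13.46)/2 × 1.5 = 23.3325
  Sum = 38.37125 mg/L·hr
sublingual tablet tail: 13.46/0.356 = 37.809; AUC_ev,0→∞ = 38.37125 + 37.809 = 76.18025 mg/L·hr
F = (AUC_ev/D_ev)/(AUC_iv/D_iv) = (76.18025/200)/(223.374/200) = 0.38090125/1.11687 = 0.3410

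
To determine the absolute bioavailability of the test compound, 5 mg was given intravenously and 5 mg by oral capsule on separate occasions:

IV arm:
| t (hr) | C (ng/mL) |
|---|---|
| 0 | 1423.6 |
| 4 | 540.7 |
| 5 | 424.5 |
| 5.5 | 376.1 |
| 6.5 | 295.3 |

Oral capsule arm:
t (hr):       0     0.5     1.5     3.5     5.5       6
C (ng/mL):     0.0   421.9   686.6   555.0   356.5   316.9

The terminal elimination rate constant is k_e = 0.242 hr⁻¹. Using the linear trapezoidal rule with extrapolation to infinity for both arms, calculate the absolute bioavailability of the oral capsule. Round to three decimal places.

F = 0.696

Trapezoidal AUC_0→6.5 (IV):
  [0→4]: (1423.6+540.7)/2 × 4 = 3928.6
  [4→5]: (540.7+424.5)/2 × 1 = 482.6
  [5→5.5]: (424.5+376.1)/2 × 0.5 = 200.15
  [5.5→6.5]: (376.1+295.3)/2 × 1 = 335.7
  Sum = 4947.05 ng/mL·hr
IV tail: 295.3/0.242 = 1220.248; AUC_iv,0→∞ = 4947.05 + 1220.248 = 6167.298 ng/mL·hr
Trapezoidal AUC_0→6 (oral capsule):
  [0→0.5]: (0.0+421.9)/2 × 0.5 = 105.475
  [0.5→1.5]: (421.9+686.6)/2 × 1 = 554.25
  [1.5→3.5]: (686.6+555.0)/2 × 2 = 1241.6
  [3.5→5.5]: (555.0+356.5)/2 × 2 = 911.5
  [5.5→6]: (356.5+316.9)/2 × 0.5 = 168.35
  Sum = 2981.175 ng/mL·hr
oral capsule tail: 316.9/0.242 = 1309.504; AUC_ev,0→∞ = 2981.175 + 1309.504 = 4290.679 ng/mL·hr
F = (AUC_ev/D_ev)/(AUC_iv/D_iv) = (4290.679/5)/(6167.298/5) = 858.1358/1233.4596 = 0.6957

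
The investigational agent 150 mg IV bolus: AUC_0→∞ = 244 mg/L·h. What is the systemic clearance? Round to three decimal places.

CL = Dose_iv / AUC_0→∞
   = 150 / 244 = 0.614754 L/h

CL = 0.615 L/h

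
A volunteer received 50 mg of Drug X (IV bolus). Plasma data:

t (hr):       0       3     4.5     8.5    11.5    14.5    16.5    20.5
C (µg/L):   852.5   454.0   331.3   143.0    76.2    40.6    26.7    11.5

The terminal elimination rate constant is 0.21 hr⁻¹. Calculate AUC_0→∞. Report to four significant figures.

Trapezoidal AUC_0→20.5:
  [0→3]: (852.5+454.0)/2 × 3 = 1959.75
  [3→4.5]: (454.0+331.3)/2 × 1.5 = 588.975
  [4.5→8.5]: (331.3+143.0)/2 × 4 = 948.6
  [8.5→11.5]: (143.0+76.2)/2 × 3 = 328.8
  [11.5→14.5]: (76.2+40.6)/2 × 3 = 175.2
  [14.5→16.5]: (40.6+26.7)/2 × 2 = 67.3
  [16.5→20.5]: (26.7+11.5)/2 × 4 = 76.4
  Sum = 4145.025 µg/L·hr
Extrapolated tail: C_last / k_e = 11.5 / 0.21 = 54.762
AUC_0→∞ = 4145.025 + 54.762 = 4199.787 µg/L·hr

AUC = 4200 µg/L·hr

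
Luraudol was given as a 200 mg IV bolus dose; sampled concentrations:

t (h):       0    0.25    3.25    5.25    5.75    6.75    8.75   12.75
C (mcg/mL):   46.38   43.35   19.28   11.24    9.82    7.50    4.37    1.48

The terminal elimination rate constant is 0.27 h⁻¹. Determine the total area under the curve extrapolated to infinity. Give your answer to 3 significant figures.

AUC = 179 mcg/mL·h

Trapezoidal AUC_0→12.75:
  [0→0.25]: (46.38+43.35)/2 × 0.25 = 11.21625
  [0.25→3.25]: (43.35+19.28)/2 × 3 = 93.945
  [3.25→5.25]: (19.28+11.24)/2 × 2 = 30.52
  [5.25→5.75]: (11.24+9.82)/2 × 0.5 = 5.265
  [5.75→6.75]: (9.82+7.50)/2 × 1 = 8.66
  [6.75→8.75]: (7.50+4.37)/2 × 2 = 11.87
  [8.75→12.75]: (4.37+1.48)/2 × 4 = 11.7
  Sum = 173.17625 mcg/mL·h
Extrapolated tail: C_last / k_e = 1.48 / 0.27 = 5.481
AUC_0→∞ = 173.17625 + 5.481 = 178.65725 mcg/mL·h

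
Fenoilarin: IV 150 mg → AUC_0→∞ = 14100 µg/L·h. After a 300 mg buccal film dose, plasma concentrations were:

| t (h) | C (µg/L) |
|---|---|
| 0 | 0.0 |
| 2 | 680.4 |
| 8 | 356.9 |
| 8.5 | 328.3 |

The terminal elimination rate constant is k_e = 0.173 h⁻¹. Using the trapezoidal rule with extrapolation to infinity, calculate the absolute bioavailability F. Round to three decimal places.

Trapezoidal AUC_0→8.5 (buccal film):
  [0→2]: (0.0+680.4)/2 × 2 = 680.4
  [2→8]: (680.4+356.9)/2 × 6 = 3111.9
  [8→8.5]: (356.9+328.3)/2 × 0.5 = 171.3
  Sum = 3963.6 µg/L·h
Tail: C_last/k_e = 328.3/0.173 = 1897.688
AUC_0→∞ (buccal film) = 3963.6 + 1897.688 = 5861.288 µg/L·h
F = (AUC_ev/D_ev)/(AUC_iv/D_iv) = (5861.288/300)/(14100/150) = 19.5376/94 = 0.2078

F = 0.208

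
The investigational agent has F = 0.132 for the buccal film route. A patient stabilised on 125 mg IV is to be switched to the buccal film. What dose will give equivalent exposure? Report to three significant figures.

For equal systemic exposure: F × D_ev = D_iv
D_ev = D_iv / F = 125 / 0.132 = 946.97 mg

D_buccal = 947 mg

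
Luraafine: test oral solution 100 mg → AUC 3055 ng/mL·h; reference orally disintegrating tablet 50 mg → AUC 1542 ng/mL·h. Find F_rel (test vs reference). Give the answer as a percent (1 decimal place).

F_rel = (AUC_test/D_test) / (AUC_ref/D_ref)
      = (3055/100) / (1542/50)
      = 30.55 / 30.84 = 0.9906 = 99.06%

F_rel = 99.1%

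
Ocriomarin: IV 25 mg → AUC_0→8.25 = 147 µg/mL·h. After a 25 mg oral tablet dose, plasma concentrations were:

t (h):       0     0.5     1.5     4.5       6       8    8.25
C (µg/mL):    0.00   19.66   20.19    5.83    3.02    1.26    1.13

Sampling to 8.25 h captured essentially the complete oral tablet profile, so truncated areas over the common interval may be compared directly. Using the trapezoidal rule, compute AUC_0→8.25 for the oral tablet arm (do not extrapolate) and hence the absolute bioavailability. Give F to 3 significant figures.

F = 0.511

Trapezoidal AUC_0→8.25 (oral tablet):
  [0→0.5]: (0.00+19.66)/2 × 0.5 = 4.915
  [0.5→1.5]: (19.66+20.19)/2 × 1 = 19.925
  [1.5→4.5]: (20.19+5.83)/2 × 3 = 39.03
  [4.5→6]: (5.83+3.02)/2 × 1.5 = 6.6375
  [6→8]: (3.02+1.26)/2 × 2 = 4.28
  [8→8.25]: (1.26+1.13)/2 × 0.25 = 0.29875
  Sum = 75.08625 µg/mL·h
F = (AUC_ev/D_ev)/(AUC_iv/D_iv) = (75.08625/25)/(147/25) = 3.00345/5.88 = 0.5108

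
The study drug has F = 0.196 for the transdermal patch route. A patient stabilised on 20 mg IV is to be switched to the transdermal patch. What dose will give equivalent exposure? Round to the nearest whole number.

D_transdermal = 102 mg

For equal systemic exposure: F × D_ev = D_iv
D_ev = D_iv / F = 20 / 0.196 = 102.041 mg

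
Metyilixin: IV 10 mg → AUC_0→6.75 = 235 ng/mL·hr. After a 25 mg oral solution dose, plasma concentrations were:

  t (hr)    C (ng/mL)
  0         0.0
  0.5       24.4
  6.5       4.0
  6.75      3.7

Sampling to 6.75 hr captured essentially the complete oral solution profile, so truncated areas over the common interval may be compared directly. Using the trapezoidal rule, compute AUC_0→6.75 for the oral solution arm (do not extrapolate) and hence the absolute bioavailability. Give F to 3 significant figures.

F = 0.157

Trapezoidal AUC_0→6.75 (oral solution):
  [0→0.5]: (0.0+24.4)/2 × 0.5 = 6.1
  [0.5→6.5]: (24.4+4.0)/2 × 6 = 85.2
  [6.5→6.75]: (4.0+3.7)/2 × 0.25 = 0.9625
  Sum = 92.2625 ng/mL·hr
F = (AUC_ev/D_ev)/(AUC_iv/D_iv) = (92.2625/25)/(235/10) = 3.6905/23.5 = 0.1570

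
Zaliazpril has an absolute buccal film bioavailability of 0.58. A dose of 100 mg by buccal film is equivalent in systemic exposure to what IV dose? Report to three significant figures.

D_iv = 58.0 mg

Systemic exposure from an extravascular dose = F × D_ev, so the equivalent IV dose is F × D_ev.
D_iv = F × D_ev = 0.58 × 100 = 58 mg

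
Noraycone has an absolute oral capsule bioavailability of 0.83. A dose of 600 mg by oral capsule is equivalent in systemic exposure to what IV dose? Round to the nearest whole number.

Systemic exposure from an extravascular dose = F × D_ev, so the equivalent IV dose is F × D_ev.
D_iv = F × D_ev = 0.83 × 600 = 498 mg

D_iv = 498 mg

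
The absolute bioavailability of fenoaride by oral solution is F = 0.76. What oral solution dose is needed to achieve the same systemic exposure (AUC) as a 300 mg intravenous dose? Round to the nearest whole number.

D_oral = 395 mg

For equal systemic exposure: F × D_ev = D_iv
D_ev = D_iv / F = 300 / 0.76 = 394.737 mg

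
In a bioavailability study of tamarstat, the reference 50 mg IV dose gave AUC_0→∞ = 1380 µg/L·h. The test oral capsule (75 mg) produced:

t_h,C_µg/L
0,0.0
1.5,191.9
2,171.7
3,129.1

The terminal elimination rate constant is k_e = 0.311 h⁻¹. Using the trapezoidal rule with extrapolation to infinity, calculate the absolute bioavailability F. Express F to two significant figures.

Trapezoidal AUC_0→3 (oral capsule):
  [0→1.5]: (0.0+191.9)/2 × 1.5 = 143.925
  [1.5→2]: (191.9+171.7)/2 × 0.5 = 90.9
  [2→3]: (171.7+129.1)/2 × 1 = 150.4
  Sum = 385.225 µg/L·h
Tail: C_last/k_e = 129.1/0.311 = 415.113
AUC_0→∞ (oral capsule) = 385.225 + 415.113 = 800.338 µg/L·h
F = (AUC_ev/D_ev)/(AUC_iv/D_iv) = (800.338/75)/(1380/50) = 10.6712/27.6 = 0.3866

F = 0.39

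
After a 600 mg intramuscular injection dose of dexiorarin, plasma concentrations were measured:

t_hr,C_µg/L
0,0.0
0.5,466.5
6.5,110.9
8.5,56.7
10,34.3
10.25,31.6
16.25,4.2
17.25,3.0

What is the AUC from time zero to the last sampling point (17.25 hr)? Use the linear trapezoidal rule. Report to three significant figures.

Trapezoidal AUC_0→17.25:
  [0→0.5]: (0.0+466.5)/2 × 0.5 = 116.625
  [0.5→6.5]: (466.5+110.9)/2 × 6 = 1732.2
  [6.5→8.5]: (110.9+56.7)/2 × 2 = 167.6
  [8.5→10]: (56.7+34.3)/2 × 1.5 = 68.25
  [10→10.25]: (34.3+31.6)/2 × 0.25 = 8.2375
  [10.25→16.25]: (31.6+4.2)/2 × 6 = 107.4
  [16.25→17.25]: (4.2+3.0)/2 × 1 = 3.6
  Sum = 2203.9125 µg/L·hr

AUC = 2200 µg/L·hr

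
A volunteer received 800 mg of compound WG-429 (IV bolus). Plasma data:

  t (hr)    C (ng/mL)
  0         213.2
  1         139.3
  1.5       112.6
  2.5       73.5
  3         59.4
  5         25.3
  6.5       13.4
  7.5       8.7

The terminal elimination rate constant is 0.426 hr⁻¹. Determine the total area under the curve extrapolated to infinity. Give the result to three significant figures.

Trapezoidal AUC_0→7.5:
  [0→1]: (213.2+139.3)/2 × 1 = 176.25
  [1→1.5]: (139.3+112.6)/2 × 0.5 = 62.975
  [1.5→2.5]: (112.6+73.5)/2 × 1 = 93.05
  [2.5→3]: (73.5+59.4)/2 × 0.5 = 33.225
  [3→5]: (59.4+25.3)/2 × 2 = 84.7
  [5→6.5]: (25.3+13.4)/2 × 1.5 = 29.025
  [6.5→7.5]: (13.4+8.7)/2 × 1 = 11.05
  Sum = 490.275 ng/mL·hr
Extrapolated tail: C_last / k_e = 8.7 / 0.426 = 20.423
AUC_0→∞ = 490.275 + 20.423 = 510.698 ng/mL·hr

AUC = 511 ng/mL·hr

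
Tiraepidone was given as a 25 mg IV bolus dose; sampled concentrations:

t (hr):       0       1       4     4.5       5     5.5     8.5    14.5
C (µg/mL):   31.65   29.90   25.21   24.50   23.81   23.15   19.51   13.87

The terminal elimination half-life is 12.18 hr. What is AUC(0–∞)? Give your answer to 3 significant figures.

AUC = 558 µg/mL·hr

Trapezoidal AUC_0→14.5:
  [0→1]: (31.65+29.90)/2 × 1 = 30.775
  [1→4]: (29.90+25.21)/2 × 3 = 82.665
  [4→4.5]: (25.21+24.50)/2 × 0.5 = 12.4275
  [4.5→5]: (24.50+23.81)/2 × 0.5 = 12.0775
  [5→5.5]: (23.81+23.15)/2 × 0.5 = 11.74
  [5.5→8.5]: (23.15+19.51)/2 × 3 = 63.99
  [8.5→14.5]: (19.51+13.87)/2 × 6 = 100.14
  Sum = 313.815 µg/mL·hr
k_e = ln2 / t½ = 0.693147 / 12.18 = 0.0569 hr^-1
Extrapolated tail: C_last / k_e = 13.87 / 0.0569 = 243.761
AUC_0→∞ = 313.815 + 243.761 = 557.576 µg/mL·hr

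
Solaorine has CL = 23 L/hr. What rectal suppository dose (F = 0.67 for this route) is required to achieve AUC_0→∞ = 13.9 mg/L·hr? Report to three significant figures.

Dose = CL × AUC_0→∞ / F
     = 23 × 13.9 / 0.67 = 477.164 mg

Dose = 477 mg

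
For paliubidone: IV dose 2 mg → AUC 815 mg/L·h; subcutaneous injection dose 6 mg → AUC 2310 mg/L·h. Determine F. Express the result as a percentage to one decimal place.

F = 94.5%

F = (AUC_ev / D_ev) / (AUC_iv / D_iv)
  = (2310/6) / (815/2)
  = 385 / 407.5 = 0.9448
  = 94.48%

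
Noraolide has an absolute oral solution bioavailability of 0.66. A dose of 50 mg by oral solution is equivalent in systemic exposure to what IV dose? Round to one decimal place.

D_iv = 33.0 mg

Systemic exposure from an extravascular dose = F × D_ev, so the equivalent IV dose is F × D_ev.
D_iv = F × D_ev = 0.66 × 50 = 33 mg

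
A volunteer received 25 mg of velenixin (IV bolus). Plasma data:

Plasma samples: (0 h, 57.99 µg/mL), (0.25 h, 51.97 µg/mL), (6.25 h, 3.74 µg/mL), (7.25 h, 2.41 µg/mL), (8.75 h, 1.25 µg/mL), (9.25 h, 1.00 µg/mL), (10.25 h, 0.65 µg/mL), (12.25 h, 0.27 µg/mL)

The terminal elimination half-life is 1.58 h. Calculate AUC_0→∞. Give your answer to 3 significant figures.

AUC = 190 µg/mL·h

Trapezoidal AUC_0→12.25:
  [0→0.25]: (57.99+51.97)/2 × 0.25 = 13.745
  [0.25→6.25]: (51.97+3.74)/2 × 6 = 167.13
  [6.25→7.25]: (3.74+2.41)/2 × 1 = 3.075
  [7.25→8.75]: (2.41+1.25)/2 × 1.5 = 2.745
  [8.75→9.25]: (1.25+1.00)/2 × 0.5 = 0.5625
  [9.25→10.25]: (1.00+0.65)/2 × 1 = 0.825
  [10.25→12.25]: (0.65+0.27)/2 × 2 = 0.92
  Sum = 189.0025 µg/mL·h
k_e = ln2 / t½ = 0.693147 / 1.58 = 0.4387 h^-1
Extrapolated tail: C_last / k_e = 0.27 / 0.4387 = 0.615
AUC_0→∞ = 189.0025 + 0.615 = 189.6175 µg/mL·h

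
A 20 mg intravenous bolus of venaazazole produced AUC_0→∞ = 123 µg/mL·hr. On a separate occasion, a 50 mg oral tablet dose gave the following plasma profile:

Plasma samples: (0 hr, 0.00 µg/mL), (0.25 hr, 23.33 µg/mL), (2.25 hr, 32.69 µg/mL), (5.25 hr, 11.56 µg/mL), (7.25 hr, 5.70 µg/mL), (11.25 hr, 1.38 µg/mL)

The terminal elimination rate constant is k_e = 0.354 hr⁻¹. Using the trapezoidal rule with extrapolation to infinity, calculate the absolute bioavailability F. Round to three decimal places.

Trapezoidal AUC_0→11.25 (oral tablet):
  [0→0.25]: (0.00+23.33)/2 × 0.25 = 2.91625
  [0.25→2.25]: (23.33+32.69)/2 × 2 = 56.02
  [2.25→5.25]: (32.69+11.56)/2 × 3 = 66.375
  [5.25→7.25]: (11.56+5.70)/2 × 2 = 17.26
  [7.25→11.25]: (5.70+1.38)/2 × 4 = 14.16
  Sum = 156.73125 µg/mL·hr
Tail: C_last/k_e = 1.38/0.354 = 3.898
AUC_0→∞ (oral tablet) = 156.73125 + 3.898 = 160.62925 µg/mL·hr
F = (AUC_ev/D_ev)/(AUC_iv/D_iv) = (160.62925/50)/(123/20) = 3.212585/6.15 = 0.5224

F = 0.522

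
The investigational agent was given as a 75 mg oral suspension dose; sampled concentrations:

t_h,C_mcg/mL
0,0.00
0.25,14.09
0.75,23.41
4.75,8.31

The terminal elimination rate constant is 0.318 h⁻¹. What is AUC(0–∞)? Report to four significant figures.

AUC = 100.7 mcg/mL·h

Trapezoidal AUC_0→4.75:
  [0→0.25]: (0.00+14.09)/2 × 0.25 = 1.76125
  [0.25→0.75]: (14.09+23.41)/2 × 0.5 = 9.375
  [0.75→4.75]: (23.41+8.31)/2 × 4 = 63.44
  Sum = 74.57625 mcg/mL·h
Extrapolated tail: C_last / k_e = 8.31 / 0.318 = 26.132
AUC_0→∞ = 74.57625 + 26.132 = 100.70825 mcg/mL·h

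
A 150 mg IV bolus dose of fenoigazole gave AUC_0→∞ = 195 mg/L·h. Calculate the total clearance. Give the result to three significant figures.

CL = 0.769 L/h

CL = Dose_iv / AUC_0→∞
   = 150 / 195 = 0.769231 L/h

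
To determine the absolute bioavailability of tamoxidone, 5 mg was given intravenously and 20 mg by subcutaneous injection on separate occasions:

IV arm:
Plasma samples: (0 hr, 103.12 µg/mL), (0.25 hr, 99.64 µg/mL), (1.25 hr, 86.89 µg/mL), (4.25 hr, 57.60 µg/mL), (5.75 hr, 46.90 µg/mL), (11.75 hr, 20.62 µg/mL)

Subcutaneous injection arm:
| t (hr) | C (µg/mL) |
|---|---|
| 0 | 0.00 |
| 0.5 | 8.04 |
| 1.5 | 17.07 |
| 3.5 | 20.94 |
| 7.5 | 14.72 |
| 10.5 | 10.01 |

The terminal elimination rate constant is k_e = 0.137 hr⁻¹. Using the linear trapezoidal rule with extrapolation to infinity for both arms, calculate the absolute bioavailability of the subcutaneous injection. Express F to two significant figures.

F = 0.076

Trapezoidal AUC_0→11.75 (IV):
  [0→0.25]: (103.12+99.64)/2 × 0.25 = 25.345
  [0.25→1.25]: (99.64+86.89)/2 × 1 = 93.265
  [1.25→4.25]: (86.89+57.60)/2 × 3 = 216.735
  [4.25→5.75]: (57.60+46.90)/2 × 1.5 = 78.375
  [5.75→11.75]: (46.90+20.62)/2 × 6 = 202.56
  Sum = 616.28 µg/mL·hr
IV tail: 20.62/0.137 = 150.511; AUC_iv,0→∞ = 616.28 + 150.511 = 766.791 µg/mL·hr
Trapezoidal AUC_0→10.5 (subcutaneous injection):
  [0→0.5]: (0.00+8.04)/2 × 0.5 = 2.01
  [0.5→1.5]: (8.04+17.07)/2 × 1 = 12.555
  [1.5→3.5]: (17.07+20.94)/2 × 2 = 38.01
  [3.5→7.5]: (20.94+14.72)/2 × 4 = 71.32
  [7.5→10.5]: (14.72+10.01)/2 × 3 = 37.095
  Sum = 160.99 µg/mL·hr
subcutaneous injection tail: 10.01/0.137 = 73.066; AUC_ev,0→∞ = 160.99 + 73.066 = 234.056 µg/mL·hr
F = (AUC_ev/D_ev)/(AUC_iv/D_iv) = (234.056/20)/(766.791/5) = 11.7028/153.3582 = 0.0763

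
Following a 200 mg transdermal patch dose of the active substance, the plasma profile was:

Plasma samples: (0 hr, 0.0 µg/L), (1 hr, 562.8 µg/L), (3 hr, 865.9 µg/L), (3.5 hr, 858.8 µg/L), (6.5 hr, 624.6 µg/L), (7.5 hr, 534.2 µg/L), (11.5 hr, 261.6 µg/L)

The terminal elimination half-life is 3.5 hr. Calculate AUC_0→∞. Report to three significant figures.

AUC = 7860 µg/L·hr

Trapezoidal AUC_0→11.5:
  [0→1]: (0.0+562.8)/2 × 1 = 281.4
  [1→3]: (562.8+865.9)/2 × 2 = 1428.7
  [3→3.5]: (865.9+858.8)/2 × 0.5 = 431.175
  [3.5→6.5]: (858.8+624.6)/2 × 3 = 2225.1
  [6.5→7.5]: (624.6+534.2)/2 × 1 = 579.4
  [7.5→11.5]: (534.2+261.6)/2 × 4 = 1591.6
  Sum = 6537.375 µg/L·hr
k_e = ln2 / t½ = 0.693147 / 3.5 = 0.1980 hr^-1
Extrapolated tail: C_last / k_e = 261.6 / 0.198 = 1321.212
AUC_0→∞ = 6537.375 + 1321.212 = 7858.587 µg/L·hr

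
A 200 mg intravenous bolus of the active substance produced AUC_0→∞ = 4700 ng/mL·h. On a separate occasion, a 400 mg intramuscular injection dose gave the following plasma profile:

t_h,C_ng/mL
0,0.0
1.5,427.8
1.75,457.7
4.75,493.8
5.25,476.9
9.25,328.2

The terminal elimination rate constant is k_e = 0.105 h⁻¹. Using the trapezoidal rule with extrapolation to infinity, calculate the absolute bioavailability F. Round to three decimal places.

F = 0.727

Trapezoidal AUC_0→9.25 (intramuscular injection):
  [0→1.5]: (0.0+427.8)/2 × 1.5 = 320.85
  [1.5→1.75]: (427.8+457.7)/2 × 0.25 = 110.6875
  [1.75→4.75]: (457.7+493.8)/2 × 3 = 1427.25
  [4.75→5.25]: (493.8+476.9)/2 × 0.5 = 242.675
  [5.25→9.25]: (476.9+328.2)/2 × 4 = 1610.2
  Sum = 3711.6625 ng/mL·h
Tail: C_last/k_e = 328.2/0.105 = 3125.714
AUC_0→∞ (intramuscular injection) = 3711.6625 + 3125.714 = 6837.3765 ng/mL·h
F = (AUC_ev/D_ev)/(AUC_iv/D_iv) = (6837.3765/400)/(4700/200) = 17.0934/23.5 = 0.7274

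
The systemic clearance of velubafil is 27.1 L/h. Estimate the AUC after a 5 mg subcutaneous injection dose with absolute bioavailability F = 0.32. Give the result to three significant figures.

AUC_0→∞ = F × Dose / CL
        = 0.32 × 5 / 27.1 = 0.0590406 mg/L·h

AUC = 0.0590 mg/L·h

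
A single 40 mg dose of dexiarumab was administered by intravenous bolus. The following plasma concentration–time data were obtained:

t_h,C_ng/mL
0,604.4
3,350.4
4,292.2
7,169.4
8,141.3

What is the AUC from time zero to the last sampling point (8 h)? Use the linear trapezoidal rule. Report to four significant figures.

Trapezoidal AUC_0→8:
  [0→3]: (604.4+350.4)/2 × 3 = 1432.2
  [3→4]: (350.4+292.2)/2 × 1 = 321.3
  [4→7]: (292.2+169.4)/2 × 3 = 692.4
  [7→8]: (169.4+141.3)/2 × 1 = 155.35
  Sum = 2601.25 ng/mL·h

AUC = 2601 ng/mL·h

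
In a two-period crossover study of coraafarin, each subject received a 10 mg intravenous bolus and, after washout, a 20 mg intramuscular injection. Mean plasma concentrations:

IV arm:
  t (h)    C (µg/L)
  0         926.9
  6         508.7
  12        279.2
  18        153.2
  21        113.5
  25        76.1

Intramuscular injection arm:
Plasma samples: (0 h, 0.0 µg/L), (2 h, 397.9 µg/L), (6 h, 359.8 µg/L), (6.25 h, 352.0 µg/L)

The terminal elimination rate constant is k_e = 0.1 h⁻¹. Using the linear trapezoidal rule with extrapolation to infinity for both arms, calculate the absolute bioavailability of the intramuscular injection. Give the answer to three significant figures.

F = 0.290

Trapezoidal AUC_0→25 (IV):
  [0→6]: (926.9+508.7)/2 × 6 = 4306.8
  [6→12]: (508.7+279.2)/2 × 6 = 2363.7
  [12→18]: (279.2+153.2)/2 × 6 = 1297.2
  [18→21]: (153.2+113.5)/2 × 3 = 400.05
  [21→25]: (113.5+76.1)/2 × 4 = 379.2
  Sum = 8746.95 µg/L·h
IV tail: 76.1/0.1 = 761.000; AUC_iv,0→∞ = 8746.95 + 761.000 = 9507.95 µg/L·h
Trapezoidal AUC_0→6.25 (intramuscular injection):
  [0→2]: (0.0+397.9)/2 × 2 = 397.9
  [2→6]: (397.9+359.8)/2 × 4 = 1515.4
  [6→6.25]: (359.8+352.0)/2 × 0.25 = 88.975
  Sum = 2002.275 µg/L·h
intramuscular injection tail: 352.0/0.1 = 3520.000; AUC_ev,0→∞ = 2002.275 + 3520.000 = 5522.275 µg/L·h
F = (AUC_ev/D_ev)/(AUC_iv/D_iv) = (5522.275/20)/(9507.95/10) = 276.11375/950.795 = 0.2904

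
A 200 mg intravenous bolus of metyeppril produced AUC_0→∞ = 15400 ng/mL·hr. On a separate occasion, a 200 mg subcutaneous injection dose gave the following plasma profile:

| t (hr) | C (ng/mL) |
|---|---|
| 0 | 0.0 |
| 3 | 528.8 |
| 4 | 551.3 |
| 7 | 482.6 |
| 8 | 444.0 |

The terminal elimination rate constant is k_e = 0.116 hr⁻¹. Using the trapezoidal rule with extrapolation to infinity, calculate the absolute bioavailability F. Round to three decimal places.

Trapezoidal AUC_0→8 (subcutaneous injection):
  [0→3]: (0.0+528.8)/2 × 3 = 793.2
  [3→4]: (528.8+551.3)/2 × 1 = 540.05
  [4→7]: (551.3+482.6)/2 × 3 = 1550.85
  [7→8]: (482.6+444.0)/2 × 1 = 463.3
  Sum = 3347.4 ng/mL·hr
Tail: C_last/k_e = 444.0/0.116 = 3827.586
AUC_0→∞ (subcutaneous injection) = 3347.4 + 3827.586 = 7174.986 ng/mL·hr
F = (AUC_ev/D_ev)/(AUC_iv/D_iv) = (7174.986/200)/(15400/200) = 35.87493/77 = 0.4659

F = 0.466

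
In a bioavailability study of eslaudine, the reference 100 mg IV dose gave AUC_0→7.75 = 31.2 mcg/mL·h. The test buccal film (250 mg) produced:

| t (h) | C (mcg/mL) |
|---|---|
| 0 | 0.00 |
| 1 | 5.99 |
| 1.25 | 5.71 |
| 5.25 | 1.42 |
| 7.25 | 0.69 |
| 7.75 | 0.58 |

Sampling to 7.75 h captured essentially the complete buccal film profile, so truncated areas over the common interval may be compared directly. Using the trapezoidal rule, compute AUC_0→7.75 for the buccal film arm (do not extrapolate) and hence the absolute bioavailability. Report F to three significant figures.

F = 0.271

Trapezoidal AUC_0→7.75 (buccal film):
  [0→1]: (0.00+5.99)/2 × 1 = 2.995
  [1→1.25]: (5.99+5.71)/2 × 0.25 = 1.4625
  [1.25→5.25]: (5.71+1.42)/2 × 4 = 14.26
  [5.25→7.25]: (1.42+0.69)/2 × 2 = 2.11
  [7.25→7.75]: (0.69+0.58)/2 × 0.5 = 0.3175
  Sum = 21.145 mcg/mL·h
F = (AUC_ev/D_ev)/(AUC_iv/D_iv) = (21.145/250)/(31.2/100) = 0.08458/0.312 = 0.2711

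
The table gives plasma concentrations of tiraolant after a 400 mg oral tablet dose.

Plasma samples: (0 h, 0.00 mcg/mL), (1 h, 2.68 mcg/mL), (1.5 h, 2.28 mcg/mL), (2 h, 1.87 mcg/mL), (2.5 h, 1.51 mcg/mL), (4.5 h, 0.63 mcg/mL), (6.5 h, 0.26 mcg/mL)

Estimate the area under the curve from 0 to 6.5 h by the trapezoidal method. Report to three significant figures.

AUC = 7.49 mcg/mL·h

Trapezoidal AUC_0→6.5:
  [0→1]: (0.00+2.68)/2 × 1 = 1.34
  [1→1.5]: (2.68+2.28)/2 × 0.5 = 1.24
  [1.5→2]: (2.28+1.87)/2 × 0.5 = 1.0375
  [2→2.5]: (1.87+1.51)/2 × 0.5 = 0.845
  [2.5→4.5]: (1.51+0.63)/2 × 2 = 2.14
  [4.5→6.5]: (0.63+0.26)/2 × 2 = 0.89
  Sum = 7.4925 mcg/mL·h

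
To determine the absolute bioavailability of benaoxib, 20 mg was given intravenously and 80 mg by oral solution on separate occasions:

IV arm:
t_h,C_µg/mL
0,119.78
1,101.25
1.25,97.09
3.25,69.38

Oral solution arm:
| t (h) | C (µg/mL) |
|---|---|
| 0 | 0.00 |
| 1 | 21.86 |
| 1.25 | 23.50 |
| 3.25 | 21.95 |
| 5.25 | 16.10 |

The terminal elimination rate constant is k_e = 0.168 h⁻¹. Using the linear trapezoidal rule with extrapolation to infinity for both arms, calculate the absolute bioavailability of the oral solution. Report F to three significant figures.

Trapezoidal AUC_0→3.25 (IV):
  [0→1]: (119.78+101.25)/2 × 1 = 110.515
  [1→1.25]: (101.25+97.09)/2 × 0.25 = 24.7925
  [1.25→3.25]: (97.09+69.38)/2 × 2 = 166.47
  Sum = 301.7775 µg/mL·h
IV tail: 69.38/0.168 = 412.976; AUC_iv,0→∞ = 301.7775 + 412.976 = 714.7535 µg/mL·h
Trapezoidal AUC_0→5.25 (oral solution):
  [0→1]: (0.00+21.86)/2 × 1 = 10.93
  [1→1.25]: (21.86+23.50)/2 × 0.25 = 5.67
  [1.25→3.25]: (23.50+21.95)/2 × 2 = 45.45
  [3.25→5.25]: (21.95+16.10)/2 × 2 = 38.05
  Sum = 100.1 µg/mL·h
oral solution tail: 16.10/0.168 = 95.833; AUC_ev,0→∞ = 100.1 + 95.833 = 195.933 µg/mL·h
F = (AUC_ev/D_ev)/(AUC_iv/D_iv) = (195.933/80)/(714.7535/20) = 2.4491625/35.737675 = 0.0685

F = 0.0685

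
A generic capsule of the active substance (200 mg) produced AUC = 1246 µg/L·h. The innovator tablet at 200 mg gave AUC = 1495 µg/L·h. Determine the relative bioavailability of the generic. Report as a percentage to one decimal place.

F_rel = 83.3%

F_rel = (AUC_test/D_test) / (AUC_ref/D_ref)
      = (1246/200) / (1495/200)
      = 6.23 / 7.475 = 0.8334 = 83.34%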